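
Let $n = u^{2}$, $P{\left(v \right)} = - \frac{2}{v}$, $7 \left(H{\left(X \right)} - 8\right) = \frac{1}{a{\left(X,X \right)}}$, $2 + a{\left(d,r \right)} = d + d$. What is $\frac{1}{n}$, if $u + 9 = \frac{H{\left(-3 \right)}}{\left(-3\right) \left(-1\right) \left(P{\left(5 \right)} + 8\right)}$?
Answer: $\frac{4528384}{338817649} \approx 0.013365$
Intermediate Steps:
$a{\left(d,r \right)} = -2 + 2 d$ ($a{\left(d,r \right)} = -2 + \left(d + d\right) = -2 + 2 d$)
$H{\left(X \right)} = 8 + \frac{1}{7 \left(-2 + 2 X\right)}$
$u = - \frac{18407}{2128}$ ($u = -9 + \frac{\frac{1}{14} \frac{1}{-1 - 3} \left(-111 + 112 \left(-3\right)\right)}{\left(-3\right) \left(-1\right) \left(- \frac{2}{5} + 8\right)} = -9 + \frac{\frac{1}{14} \frac{1}{-4} \left(-111 - 336\right)}{3 \left(\left(-2\right) \frac{1}{5} + 8\right)} = -9 + \frac{\frac{1}{14} \left(- \frac{1}{4}\right) \left(-447\right)}{3 \left(- \frac{2}{5} + 8\right)} = -9 + \frac{447}{56 \cdot 3 \cdot \frac{38}{5}} = -9 + \frac{447}{56 \cdot \frac{114}{5}} = -9 + \frac{447}{56} \cdot \frac{5}{114} = -9 + \frac{745}{2128} = - \frac{18407}{2128} \approx -8.6499$)
$n = \frac{338817649}{4528384}$ ($n = \left(- \frac{18407}{2128}\right)^{2} = \frac{338817649}{4528384} \approx 74.821$)
$\frac{1}{n} = \frac{1}{\frac{338817649}{4528384}} = \frac{4528384}{338817649}$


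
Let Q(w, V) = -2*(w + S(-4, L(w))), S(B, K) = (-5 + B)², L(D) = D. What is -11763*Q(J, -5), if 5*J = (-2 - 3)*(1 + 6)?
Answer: 1740924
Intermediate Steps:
J = -7 (J = ((-2 - 3)*(1 + 6))/5 = (-5*7)/5 = (⅕)*(-35) = -7)
Q(w, V) = -162 - 2*w (Q(w, V) = -2*(w + (-5 - 4)²) = -2*(w + (-9)²) = -2*(w + 81) = -2*(81 + w) = -162 - 2*w)
-11763*Q(J, -5) = -11763*(-162 - 2*(-7)) = -11763*(-162 + 14) = -11763*(-148) = 1740924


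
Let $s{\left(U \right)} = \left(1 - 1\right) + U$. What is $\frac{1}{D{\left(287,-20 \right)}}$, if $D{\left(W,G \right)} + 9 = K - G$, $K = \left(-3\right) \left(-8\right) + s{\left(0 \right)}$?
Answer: $\frac{1}{35} \approx 0.028571$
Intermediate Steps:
$s{\left(U \right)} = U$ ($s{\left(U \right)} = 0 + U = U$)
$K = 24$ ($K = \left(-3\right) \left(-8\right) + 0 = 24 + 0 = 24$)
$D{\left(W,G \right)} = 15 - G$ ($D{\left(W,G \right)} = -9 - \left(-24 + G\right) = 15 - G$)
$\frac{1}{D{\left(287,-20 \right)}} = \frac{1}{15 - -20} = \frac{1}{15 + 20} = \frac{1}{35}$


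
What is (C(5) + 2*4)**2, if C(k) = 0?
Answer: 64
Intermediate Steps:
(C(5) + 2*4)**2 = (0 + 2*4)**2 = (0 + 8)**2 = 8**2 = 64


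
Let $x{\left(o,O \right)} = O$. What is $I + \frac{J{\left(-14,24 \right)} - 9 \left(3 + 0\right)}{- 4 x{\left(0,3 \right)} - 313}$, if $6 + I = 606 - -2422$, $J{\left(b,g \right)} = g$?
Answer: $\frac{982153}{325} \approx 3022.0$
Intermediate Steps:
$I = 3022$ ($I = -6 + \left(606 - -2422\right) = -6 + \left(606 + 2422\right) = -6 + 3028 = 3022$)
$I + \frac{J{\left(-14,24 \right)} - 9 \left(3 + 0\right)}{- 4 x{\left(0,3 \right)} - 313} = 3022 + \frac{24 - 9 \left(3 + 0\right)}{\left(-4\right) 3 - 313} = 3022 + \frac{24 - 27}{-12 - 313} = 3022 - \frac{3}{-325} = 3022 - - \frac{3}{325} = 3022 + \frac{3}{325} = \frac{982153}{325}$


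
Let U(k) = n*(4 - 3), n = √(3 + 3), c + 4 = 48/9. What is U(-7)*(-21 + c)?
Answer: -59*√6/3 ≈ -48.173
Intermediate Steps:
c = 4/3 (c = -4 + 48/9 = -4 + 48*(⅑) = -4 + 16/3 = 4/3 ≈ 1.3333)
n = √6 ≈ 2.4495
U(k) = √6 (U(k) = √6*(4 - 3) = √6*1 = √6)
U(-7)*(-21 + c) = √6*(-21 + 4/3) = √6*(-59/3) = -59*√6/3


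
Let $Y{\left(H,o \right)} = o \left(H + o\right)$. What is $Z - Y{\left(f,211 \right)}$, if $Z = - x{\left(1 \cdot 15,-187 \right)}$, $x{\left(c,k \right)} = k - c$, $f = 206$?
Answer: $-87785$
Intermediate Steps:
$Z = 202$ ($Z = - (-187 - 1 \cdot 15) = - (-187 - 15) = \left(-1\right) \left(-202\right) = 202$)
$Z - Y{\left(f,211 \right)} = 202 - 211 \left(206 + 211\right) = 202 - 211 \cdot 417 = 202 - 87987 = -87785$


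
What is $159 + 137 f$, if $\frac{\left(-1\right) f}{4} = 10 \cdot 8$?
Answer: $-43681$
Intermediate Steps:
$f = -320$ ($f = - 4 \cdot 10 \cdot 8 = \left(-4\right) 80 = -320$)
$159 + 137 f = 159 + 137 \left(-320\right) = 159 - 43840 = -43681$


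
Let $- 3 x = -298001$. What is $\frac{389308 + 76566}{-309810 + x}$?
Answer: $- \frac{1397622}{631429} \approx -2.2134$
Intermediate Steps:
$x = \frac{298001}{3}$ ($x = \left(- \frac{1}{3}\right) \left(-298001\right) = \frac{298001}{3} \approx 99334.0$)
$\frac{389308 + 76566}{-309810 + x} = \frac{389308 + 76566}{-309810 + \frac{298001}{3}} = \frac{465874}{- \frac{631429}{3}} = 465874 \left(- \frac{3}{631429}\right) = - \frac{1397622}{631429}$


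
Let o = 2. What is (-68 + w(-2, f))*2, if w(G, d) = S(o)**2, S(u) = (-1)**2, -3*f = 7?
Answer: -134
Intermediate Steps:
f = -7/3 (f = -1/3*7 = -7/3 ≈ -2.3333)
S(u) = 1
w(G, d) = 1 (w(G, d) = 1**2 = 1)
(-68 + w(-2, f))*2 = (-68 + 1)*2 = -67*2 = -134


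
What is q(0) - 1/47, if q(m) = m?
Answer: -1/47 ≈ -0.021277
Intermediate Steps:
q(0) - 1/47 = 0 - 1/47 = -1/47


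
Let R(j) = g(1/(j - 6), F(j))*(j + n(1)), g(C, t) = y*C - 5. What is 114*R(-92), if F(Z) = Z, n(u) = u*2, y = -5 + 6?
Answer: 2518830/49 ≈ 51405.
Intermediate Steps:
y = 1
n(u) = 2*u
g(C, t) = -5 + C (g(C, t) = 1*C - 5 = C - 5 = -5 + C)
R(j) = (-5 + 1/(-6 + j))*(2 + j) (R(j) = (-5 + 1/(j - 6))*(j + 2*1) = (-5 + 1/(-6 + j))*(j + 2) = (-5 + 1/(-6 + j))*(2 + j))
114*R(-92) = 114*(-(-31 + 5*(-92))*(2 - 92)/(-6 - 92)) = 114*(-1*(-31 - 460)*(-90)/(-98)) = 114*(-1*(-1/98)*(-491)*(-90)) = 114*(22095/49) = 2518830/49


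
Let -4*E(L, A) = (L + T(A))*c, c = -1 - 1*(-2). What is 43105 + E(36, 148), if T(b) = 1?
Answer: 172383/4 ≈ 43096.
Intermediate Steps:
c = 1 (c = -1 + 2 = 1)
E(L, A) = -¼ - L/4 (E(L, A) = -(L + 1)/4 = -(1 + L)/4 = -¼ - L/4)
43105 + E(36, 148) = 43105 + (-¼ - ¼*36) = 43105 + (-¼ - 9) = 43105 - 37/4 = 172383/4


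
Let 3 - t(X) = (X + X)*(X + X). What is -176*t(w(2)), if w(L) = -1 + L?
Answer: 176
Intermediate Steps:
t(X) = 3 - 4*X² (t(X) = 3 - (X + X)*(X + X) = 3 - 2*X*2*X = 3 - 4*X²)
-176*t(w(2)) = -176*(3 - 4*(-1 + 2)²) = -176*(3 - 4*1²) = -176*(3 - 4*1) = -176*(3 - 4) = -176*(-1) = 176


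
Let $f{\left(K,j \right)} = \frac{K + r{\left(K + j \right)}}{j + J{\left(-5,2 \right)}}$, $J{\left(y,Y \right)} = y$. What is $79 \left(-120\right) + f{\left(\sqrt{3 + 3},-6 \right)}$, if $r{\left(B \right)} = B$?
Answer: $- \frac{104274}{11} - \frac{2 \sqrt{6}}{11} \approx -9479.9$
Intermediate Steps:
$f{\left(K,j \right)} = \frac{j + 2 K}{-5 + j}$ ($f{\left(K,j \right)} = \frac{K + \left(K + j\right)}{j - 5} = \frac{j + 2 K}{-5 + j}$)
$79 \left(-120\right) + f{\left(\sqrt{3 + 3},-6 \right)} = 79 \left(-120\right) + \frac{-6 + 2 \sqrt{3 + 3}}{-5 - 6} = -9480 + \frac{-6 + 2 \sqrt{6}}{-11} = -9480 - \frac{-6 + 2 \sqrt{6}}{11} = -9480 + \left(\frac{6}{11} - \frac{2 \sqrt{6}}{11}\right) = - \frac{104274}{11} - \frac{2 \sqrt{6}}{11}$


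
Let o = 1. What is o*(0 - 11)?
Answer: -11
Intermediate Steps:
o*(0 - 11) = 1*(0 - 11) = 1*(-11) = -11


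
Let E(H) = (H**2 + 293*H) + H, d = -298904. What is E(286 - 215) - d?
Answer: 324819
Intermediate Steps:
E(H) = H**2 + 294*H
E(286 - 215) - d = (286 - 215)*(294 + (286 - 215)) - 1*(-298904) = 71*(294 + 71) + 298904 = 71*365 + 298904 = 25915 + 298904 = 324819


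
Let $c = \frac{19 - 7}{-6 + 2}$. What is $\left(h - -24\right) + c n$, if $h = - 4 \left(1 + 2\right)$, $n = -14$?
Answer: $54$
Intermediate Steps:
$c = -3$ ($c = \frac{12}{-4} = 12 \left(- \frac{1}{4}\right) = -3$)
$h = -12$ ($h = \left(-4\right) 3 = -12$)
$\left(h - -24\right) + c n = \left(-12 - -24\right) - -42 = \left(-12 + 24\right) + 42 = 12 + 42 = 54$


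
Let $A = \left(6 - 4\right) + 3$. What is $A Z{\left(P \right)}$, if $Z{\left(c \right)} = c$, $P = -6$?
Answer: $-30$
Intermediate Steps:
$A = 5$ ($A = 2 + 3 = 5$)
$A Z{\left(P \right)} = 5 \left(-6\right) = -30$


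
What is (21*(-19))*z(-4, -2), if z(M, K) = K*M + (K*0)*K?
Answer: -3192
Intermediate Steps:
z(M, K) = K*M (z(M, K) = K*M + 0*K = K*M + 0 = K*M)
(21*(-19))*z(-4, -2) = (21*(-19))*(-2*(-4)) = -399*8 = -3192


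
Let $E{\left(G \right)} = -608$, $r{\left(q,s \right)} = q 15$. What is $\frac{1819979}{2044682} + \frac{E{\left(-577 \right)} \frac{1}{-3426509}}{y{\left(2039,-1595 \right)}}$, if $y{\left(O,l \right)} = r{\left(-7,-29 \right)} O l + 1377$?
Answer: $\frac{1064773469725829947589}{1196235312399032345238} \approx 0.8901$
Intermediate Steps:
$r{\left(q,s \right)} = 15 q$
$y{\left(O,l \right)} = 1377 - 105 O l$ ($y{\left(O,l \right)} = 15 \left(-7\right) O l + 1377 = - 105 O l + 1377 = 1377 - 105 O l$)
$\frac{1819979}{2044682} + \frac{E{\left(-577 \right)} \frac{1}{-3426509}}{y{\left(2039,-1595 \right)}} = \frac{1819979}{2044682} + \frac{\left(-608\right) \frac{1}{-3426509}}{1377 - 214095 \left(-1595\right)} = 1819979 \cdot \frac{1}{2044682} + \frac{\left(-608\right) \left(- \frac{1}{3426509}\right)}{1377 + 341481525} = \frac{1819979}{2044682} + \frac{608}{3426509 \cdot 341482902} = \frac{1819979}{2044682} + \frac{608}{3426509} \cdot \frac{1}{341482902} = \frac{1819979}{2044682} + \frac{304}{585047118524559} = \frac{1064773469725829947589}{1196235312399032345238}$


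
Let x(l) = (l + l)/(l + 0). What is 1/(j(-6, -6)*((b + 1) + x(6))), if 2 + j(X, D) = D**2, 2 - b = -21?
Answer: 1/884 ≈ 0.0011312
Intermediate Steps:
b = 23 (b = 2 - 1*(-21) = 2 + 21 = 23)
x(l) = 2 (x(l) = (2*l)/l = 2)
j(X, D) = -2 + D**2
1/(j(-6, -6)*((b + 1) + x(6))) = 1/((-2 + (-6)**2)*((23 + 1) + 2)) = 1/((-2 + 36)*(24 + 2)) = 1/(34*26) = 1/884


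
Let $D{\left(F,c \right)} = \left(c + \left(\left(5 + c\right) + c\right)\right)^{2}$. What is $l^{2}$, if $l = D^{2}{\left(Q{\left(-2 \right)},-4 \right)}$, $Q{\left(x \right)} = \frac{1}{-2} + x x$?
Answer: $5764801$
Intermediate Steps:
$Q{\left(x \right)} = - \frac{1}{2} + x^{2}$
$D{\left(F,c \right)} = \left(5 + 3 c\right)^{2}$ ($D{\left(F,c \right)} = \left(c + \left(5 + 2 c\right)\right)^{2} = \left(5 + 3 c\right)^{2}$)
$l = 2401$ ($l = \left(\left(5 + 3 \left(-4\right)\right)^{2}\right)^{2} = \left(\left(5 - 12\right)^{2}\right)^{2} = \left(\left(-7\right)^{2}\right)^{2} = 49^{2} = 2401$)
$l^{2} = 2401^{2} = 5764801$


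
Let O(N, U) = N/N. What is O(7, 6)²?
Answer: 1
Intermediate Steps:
O(N, U) = 1
O(7, 6)² = 1² = 1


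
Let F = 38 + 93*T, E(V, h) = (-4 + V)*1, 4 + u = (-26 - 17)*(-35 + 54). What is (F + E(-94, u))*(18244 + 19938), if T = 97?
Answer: 342148902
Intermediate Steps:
u = -821 (u = -4 + (-26 - 17)*(-35 + 54) = -4 - 43*19 = -4 - 817 = -821)
E(V, h) = -4 + V
F = 9059 (F = 38 + 93*97 = 38 + 9021 = 9059)
(F + E(-94, u))*(18244 + 19938) = (9059 + (-4 - 94))*(18244 + 19938) = (9059 - 98)*38182 = 8961*38182 = 342148902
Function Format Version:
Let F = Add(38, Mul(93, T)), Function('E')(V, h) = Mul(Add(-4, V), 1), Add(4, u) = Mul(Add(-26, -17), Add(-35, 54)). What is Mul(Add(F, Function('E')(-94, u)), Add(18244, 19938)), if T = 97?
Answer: 342148902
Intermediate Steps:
u = -821 (u = Add(-4, Mul(Add(-26, -17), Add(-35, 54))) = Add(-4, Mul(-43, 19)) = Add(-4, -817) = -821)
Function('E')(V, h) = Add(-4, V)
F = 9059 (F = Add(38, Mul(93, 97)) = Add(38, 9021) = 9059)
Mul(Add(F, Function('E')(-94, u)), Add(18244, 19938)) = Mul(Add(9059, Add(-4, -94)), Add(18244, 19938)) = Mul(Add(9059, -98), 38182) = Mul(8961, 38182) = 342148902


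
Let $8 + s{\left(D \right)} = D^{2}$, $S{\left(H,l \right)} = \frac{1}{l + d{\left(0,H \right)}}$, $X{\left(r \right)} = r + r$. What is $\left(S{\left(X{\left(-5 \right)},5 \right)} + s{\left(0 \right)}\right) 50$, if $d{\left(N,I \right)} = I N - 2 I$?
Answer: $-398$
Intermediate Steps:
$X{\left(r \right)} = 2 r$
$d{\left(N,I \right)} = - 2 I + I N$
$S{\left(H,l \right)} = \frac{1}{l - 2 H}$ ($S{\left(H,l \right)} = \frac{1}{l + H \left(-2 + 0\right)} = \frac{1}{l + H \left(-2\right)} = \frac{1}{l - 2 H}$)
$s{\left(D \right)} = -8 + D^{2}$
$\left(S{\left(X{\left(-5 \right)},5 \right)} + s{\left(0 \right)}\right) 50 = \left(\frac{1}{5 - 2 \cdot 2 \left(-5\right)} - \left(8 - 0^{2}\right)\right) 50 = \left(\frac{1}{5 - -20} + \left(-8 + 0\right)\right) 50 = \left(\frac{1}{5 + 20} - 8\right) 50 = \left(\frac{1}{25} - 8\right) 50 = \left(- \frac{199}{25}\right) 50 = -398$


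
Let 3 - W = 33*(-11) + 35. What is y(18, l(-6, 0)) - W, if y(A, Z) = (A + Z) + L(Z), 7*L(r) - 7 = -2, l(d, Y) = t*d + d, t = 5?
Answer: -2438/7 ≈ -348.29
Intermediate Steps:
l(d, Y) = 6*d (l(d, Y) = 5*d + d = 6*d)
L(r) = 5/7 (L(r) = 1 + (⅐)*(-2) = 1 - 2/7 = 5/7)
y(A, Z) = 5/7 + A + Z (y(A, Z) = (A + Z) + 5/7 = 5/7 + A + Z)
W = 331 (W = 3 - (33*(-11) + 35) = 3 - (-363 + 35) = 3 - 1*(-328) = 3 + 328 = 331)
y(18, l(-6, 0)) - W = (5/7 + 18 + 6*(-6)) - 1*331 = (5/7 + 18 - 36) - 331 = -121/7 - 331 = -2438/7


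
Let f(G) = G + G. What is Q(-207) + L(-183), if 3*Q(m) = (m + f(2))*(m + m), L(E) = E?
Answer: 27831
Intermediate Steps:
f(G) = 2*G
Q(m) = 2*m*(4 + m)/3 (Q(m) = ((m + 2*2)*(m + m))/3 = ((m + 4)*(2*m))/3 = ((4 + m)*(2*m))/3 = (2*m*(4 + m))/3 = 2*m*(4 + m)/3)
Q(-207) + L(-183) = (⅔)*(-207)*(4 - 207) - 183 = (⅔)*(-207)*(-203) - 183 = 28014 - 183 = 27831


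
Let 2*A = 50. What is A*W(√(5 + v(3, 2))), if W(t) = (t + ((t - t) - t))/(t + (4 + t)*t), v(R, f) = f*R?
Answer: 0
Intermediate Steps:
A = 25 (A = (½)*50 = 25)
v(R, f) = R*f
W(t) = 0 (W(t) = (t + (0 - t))/(t + t*(4 + t)) = (t - t)/(t + t*(4 + t)) = 0/(t + t*(4 + t)) = 0)
A*W(√(5 + v(3, 2))) = 25*0 = 0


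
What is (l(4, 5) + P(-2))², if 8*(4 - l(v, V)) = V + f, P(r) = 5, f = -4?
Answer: 5041/64 ≈ 78.766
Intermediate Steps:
l(v, V) = 9/2 - V/8 (l(v, V) = 4 - (V - 4)/8 = 4 - (-4 + V)/8 = 4 + (½ - V/8) = 9/2 - V/8)
(l(4, 5) + P(-2))² = ((9/2 - ⅛*5) + 5)² = ((9/2 - 5/8) + 5)² = (31/8 + 5)² = (71/8)² = 5041/64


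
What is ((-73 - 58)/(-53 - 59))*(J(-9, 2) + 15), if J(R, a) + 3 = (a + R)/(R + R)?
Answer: 29213/2016 ≈ 14.491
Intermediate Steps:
J(R, a) = -3 + (R + a)/(2*R) (J(R, a) = -3 + (a + R)/(R + R) = -3 + (R + a)/((2*R)) = -3 + (R + a)*(1/(2*R)) = -3 + (R + a)/(2*R))
((-73 - 58)/(-53 - 59))*(J(-9, 2) + 15) = ((-73 - 58)/(-53 - 59))*((½)*(2 - 5*(-9))/(-9) + 15) = (-131/(-112))*((½)*(-⅑)*(2 + 45) + 15) = (-131*(-1/112))*((½)*(-⅑)*47 + 15) = 131*(-47/18 + 15)/112 = (131/112)*(223/18) = 29213/2016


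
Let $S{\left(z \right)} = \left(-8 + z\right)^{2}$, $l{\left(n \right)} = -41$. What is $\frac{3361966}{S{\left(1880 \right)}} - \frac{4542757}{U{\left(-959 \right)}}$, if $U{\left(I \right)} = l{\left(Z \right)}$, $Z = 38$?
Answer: $\frac{7959851393647}{71839872} \approx 1.108 \cdot 10^{5}$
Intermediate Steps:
$U{\left(I \right)} = -41$
$\frac{3361966}{S{\left(1880 \right)}} - \frac{4542757}{U{\left(-959 \right)}} = \frac{3361966}{\left(-8 + 1880\right)^{2}} - \frac{4542757}{-41} = \frac{3361966}{1872^{2}} - - \frac{4542757}{41} = \frac{3361966}{3504384} + \frac{4542757}{41} = 3361966 \cdot \frac{1}{3504384} + \frac{4542757}{41} = \frac{1680983}{1752192} + \frac{4542757}{41} = \frac{7959851393647}{71839872}$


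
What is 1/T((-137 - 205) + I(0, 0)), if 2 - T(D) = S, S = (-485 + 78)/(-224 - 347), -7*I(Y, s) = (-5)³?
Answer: 571/735 ≈ 0.77687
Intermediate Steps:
I(Y, s) = 125/7 (I(Y, s) = -⅐*(-5)³ = -⅐*(-125) = 125/7)
S = 407/571 (S = -407/(-571) = -407*(-1/571) = 407/571 ≈ 0.71278)
T(D) = 735/571 (T(D) = 2 - 1*407/571 = 2 - 407/571 = 735/571)
1/T((-137 - 205) + I(0, 0)) = 1/(735/571) = 571/735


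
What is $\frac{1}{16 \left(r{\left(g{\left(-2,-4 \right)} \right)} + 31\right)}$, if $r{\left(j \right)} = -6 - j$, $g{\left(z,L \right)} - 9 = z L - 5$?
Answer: $\frac{1}{208} \approx 0.0048077$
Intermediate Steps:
$g{\left(z,L \right)} = 4 + L z$ ($g{\left(z,L \right)} = 9 + \left(z L - 5\right) = 9 + \left(L z - 5\right) = 9 + \left(-5 + L z\right) = 4 + L z$)
$\frac{1}{16 \left(r{\left(g{\left(-2,-4 \right)} \right)} + 31\right)} = \frac{1}{16 \left(\left(-6 - \left(4 - -8\right)\right) + 31\right)} = \frac{1}{16 \left(\left(-6 - \left(4 + 8\right)\right) + 31\right)} = \frac{1}{16 \left(\left(-6 - 12\right) + 31\right)} = \frac{1}{16 \left(-18 + 31\right)} = \frac{1}{16 \cdot 13} = \frac{1}{208}$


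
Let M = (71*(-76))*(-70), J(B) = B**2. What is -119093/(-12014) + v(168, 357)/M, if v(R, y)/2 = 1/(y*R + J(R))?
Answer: 991892965524007/100061314164000 ≈ 9.9129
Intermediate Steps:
v(R, y) = 2/(R**2 + R*y) (v(R, y) = 2/(y*R + R**2) = 2/(R*y + R**2) = 2/(R**2 + R*y))
M = 377720 (M = -5396*(-70) = 377720)
-119093/(-12014) + v(168, 357)/M = -119093/(-12014) + (2/(168*(168 + 357)))/377720 = -119093*(-1/12014) + (2*(1/168)/525)*(1/377720) = 119093/12014 + (2*(1/168)*(1/525))*(1/377720) = 119093/12014 + (1/44100)*(1/377720) = 119093/12014 + 1/16657452000 = 991892965524007/100061314164000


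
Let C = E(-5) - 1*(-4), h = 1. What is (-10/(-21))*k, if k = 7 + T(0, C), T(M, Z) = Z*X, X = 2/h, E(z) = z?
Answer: 50/21 ≈ 2.3810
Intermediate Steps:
X = 2 (X = 2/1 = 2*1 = 2)
C = -1 (C = -5 - 1*(-4) = -5 + 4 = -1)
T(M, Z) = 2*Z (T(M, Z) = Z*2 = 2*Z)
k = 5 (k = 7 + 2*(-1) = 7 - 2 = 5)
(-10/(-21))*k = -10/(-21)*5 = -10*(-1/21)*5 = (10/21)*5 = 50/21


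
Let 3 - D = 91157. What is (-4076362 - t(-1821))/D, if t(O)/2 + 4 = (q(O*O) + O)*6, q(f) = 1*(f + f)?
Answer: 5974249/6511 ≈ 917.56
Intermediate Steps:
q(f) = 2*f (q(f) = 1*(2*f) = 2*f)
D = -91154 (D = 3 - 1*91157 = 3 - 91157 = -91154)
t(O) = -8 + 12*O + 24*O² (t(O) = -8 + 2*((2*(O*O) + O)*6) = -8 + 2*((2*O² + O)*6) = -8 + 2*((O + 2*O²)*6) = -8 + 2*(6*O + 12*O²) = -8 + (12*O + 24*O²) = -8 + 12*O + 24*O²)
(-4076362 - t(-1821))/D = (-4076362 - (-8 + 12*(-1821) + 24*(-1821)²))/(-91154) = (-4076362 - (-8 - 21852 + 24*3316041))*(-1/91154) = (-4076362 - (-8 - 21852 + 79584984))*(-1/91154) = (-4076362 - 1*79563124)*(-1/91154) = (-4076362 - 79563124)*(-1/91154) = -83639486*(-1/91154) = 5974249/6511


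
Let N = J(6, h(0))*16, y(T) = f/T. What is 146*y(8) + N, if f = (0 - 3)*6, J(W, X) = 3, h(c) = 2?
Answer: -561/2 ≈ -280.50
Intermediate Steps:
f = -18 (f = -3*6 = -18)
y(T) = -18/T
N = 48 (N = 3*16 = 48)
146*y(8) + N = 146*(-18/8) + 48 = 146*(-18*1/8) + 48 = 146*(-9/4) + 48 = -657/2 + 48 = -561/2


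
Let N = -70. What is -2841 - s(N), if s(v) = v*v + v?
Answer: -7671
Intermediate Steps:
s(v) = v + v² (s(v) = v² + v = v + v²)
-2841 - s(N) = -2841 - (-70)*(1 - 70) = -2841 - (-70)*(-69) = -2841 - 1*4830 = -2841 - 4830 = -7671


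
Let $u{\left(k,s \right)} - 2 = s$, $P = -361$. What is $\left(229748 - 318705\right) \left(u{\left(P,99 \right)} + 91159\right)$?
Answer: $-8118215820$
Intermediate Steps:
$u{\left(k,s \right)} = 2 + s$
$\left(229748 - 318705\right) \left(u{\left(P,99 \right)} + 91159\right) = \left(229748 - 318705\right) \left(\left(2 + 99\right) + 91159\right) = - 88957 \left(101 + 91159\right) = \left(-88957\right) 91260 = -8118215820$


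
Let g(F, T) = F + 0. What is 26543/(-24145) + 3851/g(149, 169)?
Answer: 8093408/327055 ≈ 24.746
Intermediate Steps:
g(F, T) = F
26543/(-24145) + 3851/g(149, 169) = 26543/(-24145) + 3851/149 = 26543*(-1/24145) + 3851*(1/149) = -2413/2195 + 3851/149 = 8093408/327055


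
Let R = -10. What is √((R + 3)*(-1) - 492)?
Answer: I*√485 ≈ 22.023*I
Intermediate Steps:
√((R + 3)*(-1) - 492) = √((-10 + 3)*(-1) - 492) = √(-7*(-1) - 492) = √(7 - 492) = √(-485) = I*√485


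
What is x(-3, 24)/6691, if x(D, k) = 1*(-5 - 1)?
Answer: -6/6691 ≈ -0.00089673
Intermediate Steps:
x(D, k) = -6 (x(D, k) = 1*(-6) = -6)
x(-3, 24)/6691 = -6/6691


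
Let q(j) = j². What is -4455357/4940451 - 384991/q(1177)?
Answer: -2691388142798/2281383347793 ≈ -1.1797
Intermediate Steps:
-4455357/4940451 - 384991/q(1177) = -4455357/4940451 - 384991/(1177²) = -4455357*1/4940451 - 384991/1385329 = -1485119/1646817 - 384991*1/1385329 = -1485119/1646817 - 384991/1385329 = -2691388142798/2281383347793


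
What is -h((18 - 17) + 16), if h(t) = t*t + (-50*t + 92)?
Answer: 469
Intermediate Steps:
h(t) = 92 + t² - 50*t (h(t) = t² + (92 - 50*t) = 92 + t² - 50*t)
-h((18 - 17) + 16) = -(92 + ((18 - 17) + 16)² - 50*((18 - 17) + 16)) = -(92 + (1 + 16)² - 50*(1 + 16)) = -(92 + 17² - 50*17) = -(92 + 289 - 850) = -1*(-469) = 469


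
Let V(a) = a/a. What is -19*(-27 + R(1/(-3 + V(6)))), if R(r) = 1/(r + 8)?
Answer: 7657/15 ≈ 510.47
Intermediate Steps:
V(a) = 1
R(r) = 1/(8 + r)
-19*(-27 + R(1/(-3 + V(6)))) = -19*(-27 + 1/(8 + 1/(-3 + 1))) = -19*(-27 + 1/(8 + 1/(-2))) = -19*(-27 + 1/(8 - ½)) = -19*(-27 + 1/(15/2)) = -19*(-27 + 2/15) = -19*(-403/15) = 7657/15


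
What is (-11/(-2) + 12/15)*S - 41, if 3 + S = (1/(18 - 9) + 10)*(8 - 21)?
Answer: -888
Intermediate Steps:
S = -1210/9 (S = -3 + (1/(18 - 9) + 10)*(8 - 21) = -3 + (1/9 + 10)*(-13) = -3 + (91/9)*(-13) = -3 - 1183/9 = -1210/9 ≈ -134.44)
(-11/(-2) + 12/15)*S - 41 = (-11/(-2) + 12/15)*(-1210/9) - 41 = (-11*(-1/2) + 12*(1/15))*(-1210/9) - 41 = (11/2 + 4/5)*(-1210/9) - 41 = (63/10)*(-1210/9) - 41 = -847 - 41 = -888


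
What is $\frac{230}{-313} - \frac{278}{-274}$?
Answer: $\frac{11997}{42881} \approx 0.27977$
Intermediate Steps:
$\frac{230}{-313} - \frac{278}{-274} = 230 \left(- \frac{1}{313}\right) - - \frac{139}{137} = - \frac{230}{313} + \frac{139}{137} = \frac{11997}{42881}$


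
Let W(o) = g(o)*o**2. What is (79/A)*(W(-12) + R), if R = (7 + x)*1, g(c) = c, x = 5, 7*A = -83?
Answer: 948948/83 ≈ 11433.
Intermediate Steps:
A = -83/7 (A = (1/7)*(-83) = -83/7 ≈ -11.857)
W(o) = o**3 (W(o) = o*o**2 = o**3)
R = 12 (R = (7 + 5)*1 = 12*1 = 12)
(79/A)*(W(-12) + R) = (79/(-83/7))*((-12)**3 + 12) = (79*(-7/83))*(-1728 + 12) = -553/83*(-1716) = 948948/83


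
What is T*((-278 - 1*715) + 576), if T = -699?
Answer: 291483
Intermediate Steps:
T*((-278 - 1*715) + 576) = -699*((-278 - 1*715) + 576) = -699*((-278 - 715) + 576) = -699*(-993 + 576) = -699*(-417) = 291483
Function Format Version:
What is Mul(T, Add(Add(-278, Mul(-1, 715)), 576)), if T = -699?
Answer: 291483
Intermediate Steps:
Mul(T, Add(Add(-278, Mul(-1, 715)), 576)) = Mul(-699, Add(Add(-278, Mul(-1, 715)), 576)) = Mul(-699, Add(Add(-278, -715), 576)) = Mul(-699, Add(-993, 576)) = Mul(-699, -417) = 291483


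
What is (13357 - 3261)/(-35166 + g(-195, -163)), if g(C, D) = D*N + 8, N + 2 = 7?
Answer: -10096/35973 ≈ -0.28065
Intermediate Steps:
N = 5 (N = -2 + 7 = 5)
g(C, D) = 8 + 5*D (g(C, D) = D*5 + 8 = 5*D + 8 = 8 + 5*D)
(13357 - 3261)/(-35166 + g(-195, -163)) = (13357 - 3261)/(-35166 + (8 + 5*(-163))) = 10096/(-35166 + (8 - 815)) = 10096/(-35166 - 807) = 10096/(-35973) = 10096*(-1/35973) = -10096/35973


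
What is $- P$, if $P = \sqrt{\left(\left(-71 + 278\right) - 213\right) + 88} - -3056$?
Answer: $-3056 - \sqrt{82} \approx -3065.1$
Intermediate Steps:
$P = 3056 + \sqrt{82}$ ($P = \sqrt{\left(207 - 213\right) + 88} + 3056 = \sqrt{-6 + 88} + 3056 = \sqrt{82} + 3056 = 3056 + \sqrt{82} \approx 3065.1$)
$- P = - (3056 + \sqrt{82}) = -3056 - \sqrt{82}$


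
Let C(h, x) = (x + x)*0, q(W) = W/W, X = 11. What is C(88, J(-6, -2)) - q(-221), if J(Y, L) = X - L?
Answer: -1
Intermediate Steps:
q(W) = 1
J(Y, L) = 11 - L
C(h, x) = 0 (C(h, x) = (2*x)*0 = 0)
C(88, J(-6, -2)) - q(-221) = 0 - 1*1 = 0 - 1 = -1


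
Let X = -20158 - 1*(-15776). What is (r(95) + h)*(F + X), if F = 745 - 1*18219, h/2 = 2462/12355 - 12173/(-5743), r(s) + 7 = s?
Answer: -143661513657792/70954765 ≈ -2.0247e+6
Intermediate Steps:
r(s) = -7 + s
h = 329073362/70954765 (h = 2*(2462/12355 - 12173/(-5743)) = 2*(2462*(1/12355) - 12173*(-1/5743)) = 2*(2462/12355 + 12173/5743) = 2*(164536681/70954765) = 329073362/70954765 ≈ 4.6378)
F = -17474 (F = 745 - 18219 = -17474)
X = -4382 (X = -20158 + 15776 = -4382)
(r(95) + h)*(F + X) = ((-7 + 95) + 329073362/70954765)*(-17474 - 4382) = (88 + 329073362/70954765)*(-21856) = (6573092682/70954765)*(-21856) = -143661513657792/70954765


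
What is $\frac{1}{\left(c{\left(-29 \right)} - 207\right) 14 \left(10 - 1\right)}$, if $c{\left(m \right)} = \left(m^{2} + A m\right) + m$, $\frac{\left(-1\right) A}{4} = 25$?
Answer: $\frac{1}{441630} \approx 2.2643 \cdot 10^{-6}$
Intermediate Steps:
$A = -100$ ($A = \left(-4\right) 25 = -100$)
$c{\left(m \right)} = m^{2} - 99 m$ ($c{\left(m \right)} = \left(m^{2} - 100 m\right) + m = m^{2} - 99 m$)
$\frac{1}{\left(c{\left(-29 \right)} - 207\right) 14 \left(10 - 1\right)} = \frac{1}{\left(- 29 \left(-99 - 29\right) - 207\right) 14 \left(10 - 1\right)} = \frac{1}{\left(\left(-29\right) \left(-128\right) - 207\right) 14 \cdot 9} = \frac{1}{\left(3712 - 207\right) 126} = \frac{1}{3505} \cdot \frac{1}{126} = \frac{1}{441630}$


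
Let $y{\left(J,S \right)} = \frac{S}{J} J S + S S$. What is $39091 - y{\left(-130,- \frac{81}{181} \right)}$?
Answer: $\frac{1280647129}{32761} \approx 39091.0$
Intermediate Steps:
$y{\left(J,S \right)} = 2 S^{2}$ ($y{\left(J,S \right)} = S S + S^{2} = S^{2} + S^{2} = 2 S^{2}$)
$39091 - y{\left(-130,- \frac{81}{181} \right)} = 39091 - 2 \left(- \frac{81}{181}\right)^{2} = 39091 - 2 \cdot \frac{6561}{32761} = 39091 - \frac{13122}{32761} = \frac{1280647129}{32761}$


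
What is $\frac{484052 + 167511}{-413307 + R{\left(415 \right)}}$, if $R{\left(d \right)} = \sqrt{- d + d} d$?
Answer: $- \frac{651563}{413307} \approx -1.5765$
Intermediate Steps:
$R{\left(d \right)} = 0$ ($R{\left(d \right)} = \sqrt{0} d = 0 d = 0$)
$\frac{484052 + 167511}{-413307 + R{\left(415 \right)}} = \frac{484052 + 167511}{-413307 + 0} = \frac{651563}{-413307} = 651563 \left(- \frac{1}{413307}\right) = - \frac{651563}{413307}$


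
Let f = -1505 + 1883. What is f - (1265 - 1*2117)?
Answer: 1230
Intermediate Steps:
f = 378
f - (1265 - 1*2117) = 378 - (1265 - 1*2117) = 378 - (1265 - 2117) = 378 - 1*(-852) = 378 + 852 = 1230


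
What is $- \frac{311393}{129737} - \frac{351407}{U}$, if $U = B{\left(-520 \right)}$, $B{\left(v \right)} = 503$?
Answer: $- \frac{45747120638}{65257711} \approx -701.02$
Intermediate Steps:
$U = 503$
$- \frac{311393}{129737} - \frac{351407}{U} = - \frac{311393}{129737} - \frac{351407}{503} = - \frac{45747120638}{65257711}$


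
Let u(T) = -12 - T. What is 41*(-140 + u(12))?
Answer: -6724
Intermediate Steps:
41*(-140 + u(12)) = 41*(-140 + (-12 - 1*12)) = 41*(-140 + (-12 - 12)) = 41*(-140 - 24) = 41*(-164) = -6724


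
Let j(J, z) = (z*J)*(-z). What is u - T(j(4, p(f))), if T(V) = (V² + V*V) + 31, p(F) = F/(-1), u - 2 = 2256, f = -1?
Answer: 2195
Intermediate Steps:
u = 2258 (u = 2 + 2256 = 2258)
p(F) = -F (p(F) = F*(-1) = -F)
j(J, z) = -J*z² (j(J, z) = (J*z)*(-z) = -J*z²)
T(V) = 31 + 2*V² (T(V) = (V² + V²) + 31 = 2*V² + 31 = 31 + 2*V²)
u - T(j(4, p(f))) = 2258 - (31 + 2*(-1*4*(-1*(-1))²)²) = 2258 - (31 + 2*(-1*4*1²)²) = 2258 - (31 + 2*(-1*4*1)²) = 2258 - (31 + 2*(-4)²) = 2258 - (31 + 2*16) = 2258 - (31 + 32) = 2258 - 1*63 = 2258 - 63 = 2195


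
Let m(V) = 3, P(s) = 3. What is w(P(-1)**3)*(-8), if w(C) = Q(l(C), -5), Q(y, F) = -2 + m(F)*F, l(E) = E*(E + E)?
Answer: 136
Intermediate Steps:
l(E) = 2*E**2 (l(E) = E*(2*E) = 2*E**2)
Q(y, F) = -2 + 3*F
w(C) = -17 (w(C) = -2 + 3*(-5) = -2 - 15 = -17)
w(P(-1)**3)*(-8) = -17*(-8) = 136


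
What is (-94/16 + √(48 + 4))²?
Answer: 5537/64 - 47*√13/2 ≈ 1.7852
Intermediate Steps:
(-94/16 + √(48 + 4))² = (-94*1/16 + √52)² = (-47/8 + 2*√13)²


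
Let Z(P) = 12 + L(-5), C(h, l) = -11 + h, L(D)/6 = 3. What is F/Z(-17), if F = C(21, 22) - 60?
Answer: -5/3 ≈ -1.6667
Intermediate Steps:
L(D) = 18 (L(D) = 6*3 = 18)
Z(P) = 30 (Z(P) = 12 + 18 = 30)
F = -50 (F = (-11 + 21) - 60 = 10 - 60 = -50)
F/Z(-17) = -50/30 = -50*1/30 = -5/3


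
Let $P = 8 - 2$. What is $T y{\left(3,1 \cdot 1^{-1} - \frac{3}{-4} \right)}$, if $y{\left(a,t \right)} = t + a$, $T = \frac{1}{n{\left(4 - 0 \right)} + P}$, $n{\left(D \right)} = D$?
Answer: $\frac{19}{40} \approx 0.475$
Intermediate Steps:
$P = 6$ ($P = 8 - 2 = 6$)
$T = \frac{1}{10}$ ($T = \frac{1}{\left(4 - 0\right) + 6} = \frac{1}{\left(4 + 0\right) + 6} = \frac{1}{4 + 6} = \frac{1}{10} \approx 0.1$)
$y{\left(a,t \right)} = a + t$
$T y{\left(3,1 \cdot 1^{-1} - \frac{3}{-4} \right)} = \frac{3 + \left(1 \cdot 1^{-1} - \frac{3}{-4}\right)}{10} = \frac{3 + \left(1 \cdot 1 - - \frac{3}{4}\right)}{10} = \frac{3 + \left(1 + \frac{3}{4}\right)}{10} = \frac{3 + \frac{7}{4}}{10} = \frac{1}{10} \cdot \frac{19}{4} = \frac{19}{40}$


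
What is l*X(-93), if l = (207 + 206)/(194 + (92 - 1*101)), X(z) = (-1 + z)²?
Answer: 3649268/185 ≈ 19726.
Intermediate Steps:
l = 413/185 (l = 413/(194 + (92 - 101)) = 413/(194 - 9) = 413/185 ≈ 2.2324)
l*X(-93) = 413*(-1 - 93)²/185 = (413/185)*(-94)² = (413/185)*8836 = 3649268/185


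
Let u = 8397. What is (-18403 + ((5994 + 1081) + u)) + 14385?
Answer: 11454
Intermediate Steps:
(-18403 + ((5994 + 1081) + u)) + 14385 = (-18403 + ((5994 + 1081) + 8397)) + 14385 = (-18403 + (7075 + 8397)) + 14385 = (-18403 + 15472) + 14385 = -2931 + 14385 = 11454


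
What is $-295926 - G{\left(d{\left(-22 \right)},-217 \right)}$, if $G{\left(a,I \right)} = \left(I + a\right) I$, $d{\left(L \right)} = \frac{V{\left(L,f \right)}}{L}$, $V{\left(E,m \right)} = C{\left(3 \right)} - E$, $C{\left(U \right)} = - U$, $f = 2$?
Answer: $- \frac{7550453}{22} \approx -3.432 \cdot 10^{5}$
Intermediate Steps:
$V{\left(E,m \right)} = -3 - E$ ($V{\left(E,m \right)} = \left(-1\right) 3 - E = -3 - E$)
$d{\left(L \right)} = \frac{-3 - L}{L}$
$G{\left(a,I \right)} = I \left(I + a\right)$
$-295926 - G{\left(d{\left(-22 \right)},-217 \right)} = -295926 - - 217 \left(-217 + \frac{-3 - -22}{-22}\right) = -295926 - - 217 \left(-217 - \frac{-3 + 22}{22}\right) = -295926 - - 217 \left(-217 - \frac{19}{22}\right) = -295926 - \left(-217\right) \left(- \frac{4793}{22}\right) = -295926 - \frac{1040081}{22} = - \frac{7550453}{22}$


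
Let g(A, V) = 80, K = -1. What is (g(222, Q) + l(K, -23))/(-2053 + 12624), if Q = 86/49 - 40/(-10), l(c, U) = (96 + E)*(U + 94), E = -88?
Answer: 648/10571 ≈ 0.061300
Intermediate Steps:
l(c, U) = 752 + 8*U (l(c, U) = (96 - 88)*(U + 94) = 8*(94 + U) = 752 + 8*U)
Q = 282/49 (Q = 86*(1/49) - 40*(-1/10) = 86/49 + 4 = 282/49 ≈ 5.7551)
(g(222, Q) + l(K, -23))/(-2053 + 12624) = (80 + (752 + 8*(-23)))/(-2053 + 12624) = (80 + (752 - 184))/10571 = (80 + 568)*(1/10571) = 648*(1/10571) = 648/10571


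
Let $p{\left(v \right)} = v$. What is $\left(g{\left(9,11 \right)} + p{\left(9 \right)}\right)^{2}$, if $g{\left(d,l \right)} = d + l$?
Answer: $841$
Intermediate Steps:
$\left(g{\left(9,11 \right)} + p{\left(9 \right)}\right)^{2} = \left(\left(9 + 11\right) + 9\right)^{2} = \left(20 + 9\right)^{2} = 29^{2} = 841$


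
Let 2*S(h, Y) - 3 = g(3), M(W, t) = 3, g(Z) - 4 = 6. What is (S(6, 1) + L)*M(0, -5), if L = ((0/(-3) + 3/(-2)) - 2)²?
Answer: 225/4 ≈ 56.250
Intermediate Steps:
g(Z) = 10 (g(Z) = 4 + 6 = 10)
S(h, Y) = 13/2 (S(h, Y) = 3/2 + (½)*10 = 3/2 + 5 = 13/2)
L = 49/4 (L = ((0*(-⅓) + 3*(-½)) - 2)² = ((0 - 3/2) - 2)² = (-3/2 - 2)² = (-7/2)² = 49/4 ≈ 12.250)
(S(6, 1) + L)*M(0, -5) = (13/2 + 49/4)*3 = (75/4)*3 = 225/4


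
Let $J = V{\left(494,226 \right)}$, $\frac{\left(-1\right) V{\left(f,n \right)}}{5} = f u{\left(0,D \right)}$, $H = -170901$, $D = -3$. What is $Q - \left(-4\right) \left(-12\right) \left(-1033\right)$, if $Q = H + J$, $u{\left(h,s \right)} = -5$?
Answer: $-108967$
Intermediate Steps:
$V{\left(f,n \right)} = 25 f$ ($V{\left(f,n \right)} = - 5 f \left(-5\right) = - 5 \left(- 5 f\right) = 25 f$)
$J = 12350$ ($J = 25 \cdot 494 = 12350$)
$Q = -158551$ ($Q = -170901 + 12350 = -158551$)
$Q - \left(-4\right) \left(-12\right) \left(-1033\right) = -158551 - \left(-4\right) \left(-12\right) \left(-1033\right) = -158551 - 48 \left(-1033\right) = -158551 - -49584 = -158551 + 49584 = -108967$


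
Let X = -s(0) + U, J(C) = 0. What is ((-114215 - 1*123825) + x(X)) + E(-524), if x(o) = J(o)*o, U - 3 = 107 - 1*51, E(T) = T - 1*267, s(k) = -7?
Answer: -238831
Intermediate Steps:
E(T) = -267 + T (E(T) = T - 267 = -267 + T)
U = 59 (U = 3 + (107 - 1*51) = 3 + (107 - 51) = 3 + 56 = 59)
X = 66 (X = -1*(-7) + 59 = 7 + 59 = 66)
x(o) = 0 (x(o) = 0*o = 0)
((-114215 - 1*123825) + x(X)) + E(-524) = ((-114215 - 1*123825) + 0) + (-267 - 524) = ((-114215 - 123825) + 0) - 791 = (-238040 + 0) - 791 = -238040 - 791 = -238831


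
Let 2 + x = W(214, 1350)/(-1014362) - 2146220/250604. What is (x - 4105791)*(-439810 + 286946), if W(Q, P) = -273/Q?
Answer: 2133919028566872362710056/3399967460917 ≈ 6.2763e+11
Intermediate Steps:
x = -143671577206353/13599869843668 (x = -2 + (-273/214/(-1014362) - 2146220/250604) = -2 + (-273*1/214*(-1/1014362) - 2146220*1/250604) = -2 + (-273/214*(-1/1014362) - 536555/62651) = -2 + (273/217073468 - 536555/62651) = -2 - 116471837519017/13599869843668 = -143671577206353/13599869843668 ≈ -10.564)
(x - 4105791)*(-439810 + 286946) = (-143671577206353/13599869843668 - 4105791)*(-439810 + 286946) = -55838366876880687741/13599869843668*(-152864) = 2133919028566872362710056/3399967460917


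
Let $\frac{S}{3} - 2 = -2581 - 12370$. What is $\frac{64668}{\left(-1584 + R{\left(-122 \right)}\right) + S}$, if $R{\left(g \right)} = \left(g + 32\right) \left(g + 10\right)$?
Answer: $- \frac{21556}{12117} \approx -1.779$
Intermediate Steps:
$S = -44847$ ($S = 6 + 3 \left(-2581 - 12370\right) = 6 + 3 \left(-14951\right) = 6 - 44853 = -44847$)
$R{\left(g \right)} = \left(10 + g\right) \left(32 + g\right)$ ($R{\left(g \right)} = \left(32 + g\right) \left(10 + g\right) = \left(10 + g\right) \left(32 + g\right)$)
$\frac{64668}{\left(-1584 + R{\left(-122 \right)}\right) + S} = \frac{64668}{\left(-1584 + \left(320 + \left(-122\right)^{2} + 42 \left(-122\right)\right)\right) - 44847} = \frac{64668}{\left(-1584 + \left(320 + 14884 - 5124\right)\right) - 44847} = \frac{64668}{\left(-1584 + 10080\right) - 44847} = \frac{64668}{8496 - 44847} = \frac{64668}{-36351} = 64668 \left(- \frac{1}{36351}\right) = - \frac{21556}{12117}$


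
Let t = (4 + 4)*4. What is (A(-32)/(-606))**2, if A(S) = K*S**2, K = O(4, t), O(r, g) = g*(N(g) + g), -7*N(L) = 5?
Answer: 1430492545024/499849 ≈ 2.8618e+6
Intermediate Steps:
t = 32 (t = 8*4 = 32)
N(L) = -5/7 (N(L) = -1/7*5 = -5/7)
O(r, g) = g*(-5/7 + g)
K = 7008/7 (K = (1/7)*32*(-5 + 7*32) = (1/7)*32*(-5 + 224) = (1/7)*32*219 = 7008/7 ≈ 1001.1)
A(S) = 7008*S**2/7
(A(-32)/(-606))**2 = (((7008/7)*(-32)**2)/(-606))**2 = (((7008/7)*1024)*(-1/606))**2 = ((7176192/7)*(-1/606))**2 = (-1196032/707)**2 = 1430492545024/499849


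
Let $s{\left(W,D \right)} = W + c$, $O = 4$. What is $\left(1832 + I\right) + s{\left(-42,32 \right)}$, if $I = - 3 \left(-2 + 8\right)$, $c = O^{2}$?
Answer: $1788$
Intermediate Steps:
$c = 16$ ($c = 4^{2} = 16$)
$s{\left(W,D \right)} = 16 + W$ ($s{\left(W,D \right)} = W + 16 = 16 + W$)
$I = -18$ ($I = \left(-3\right) 6 = -18$)
$\left(1832 + I\right) + s{\left(-42,32 \right)} = \left(1832 - 18\right) + \left(16 - 42\right) = 1814 - 26 = 1788$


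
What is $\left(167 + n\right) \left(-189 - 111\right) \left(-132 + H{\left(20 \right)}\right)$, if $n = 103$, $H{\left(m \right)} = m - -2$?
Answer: $8910000$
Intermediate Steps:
$H{\left(m \right)} = 2 + m$ ($H{\left(m \right)} = m + 2 = 2 + m$)
$\left(167 + n\right) \left(-189 - 111\right) \left(-132 + H{\left(20 \right)}\right) = \left(167 + 103\right) \left(-189 - 111\right) \left(-132 + \left(2 + 20\right)\right) = 270 \left(-300\right) \left(-132 + 22\right) = \left(-81000\right) \left(-110\right) = 8910000$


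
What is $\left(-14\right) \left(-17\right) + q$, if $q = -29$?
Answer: $209$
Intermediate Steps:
$\left(-14\right) \left(-17\right) + q = \left(-14\right) \left(-17\right) - 29 = 238 - 29 = 209$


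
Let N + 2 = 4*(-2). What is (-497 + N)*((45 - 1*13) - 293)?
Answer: 132327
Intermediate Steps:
N = -10 (N = -2 + 4*(-2) = -2 - 8 = -10)
(-497 + N)*((45 - 1*13) - 293) = (-497 - 10)*((45 - 1*13) - 293) = -507*((45 - 13) - 293) = -507*(32 - 293) = -507*(-261) = 132327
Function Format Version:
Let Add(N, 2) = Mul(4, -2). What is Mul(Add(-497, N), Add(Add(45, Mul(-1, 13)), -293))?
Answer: 132327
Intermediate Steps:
N = -10 (N = Add(-2, Mul(4, -2)) = Add(-2, -8) = -10)
Mul(Add(-497, N), Add(Add(45, Mul(-1, 13)), -293)) = Mul(Add(-497, -10), Add(Add(45, Mul(-1, 13)), -293)) = Mul(-507, Add(Add(45, -13), -293)) = Mul(-507, Add(32, -293)) = Mul(-507, -261) = 132327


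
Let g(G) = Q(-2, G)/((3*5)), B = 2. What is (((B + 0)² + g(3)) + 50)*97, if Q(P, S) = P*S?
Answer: 25996/5 ≈ 5199.2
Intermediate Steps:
g(G) = -2*G/15 (g(G) = (-2*G)/((3*5)) = -2*G/15)
(((B + 0)² + g(3)) + 50)*97 = (((2 + 0)² - 2/15*3) + 50)*97 = ((2² - ⅖) + 50)*97 = ((4 - ⅖) + 50)*97 = (18/5 + 50)*97 = (268/5)*97 = 25996/5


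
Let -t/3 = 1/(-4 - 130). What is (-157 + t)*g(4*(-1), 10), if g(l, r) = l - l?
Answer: 0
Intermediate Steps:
g(l, r) = 0
t = 3/134 (t = -3/(-4 - 130) = -3/(-134) = -3*(-1/134) = 3/134 ≈ 0.022388)
(-157 + t)*g(4*(-1), 10) = (-157 + 3/134)*0 = -21035/134*0 = 0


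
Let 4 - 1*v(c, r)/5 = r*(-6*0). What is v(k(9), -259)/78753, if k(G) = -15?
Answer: 20/78753 ≈ 0.00025396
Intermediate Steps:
v(c, r) = 20 (v(c, r) = 20 - 5*r*(-6*0) = 20 - 5*r*0 = 20 - 5*0 = 20 + 0 = 20)
v(k(9), -259)/78753 = 20/78753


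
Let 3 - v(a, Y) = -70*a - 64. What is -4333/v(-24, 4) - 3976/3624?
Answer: 1161188/730689 ≈ 1.5892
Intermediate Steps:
v(a, Y) = 67 + 70*a (v(a, Y) = 3 - (-70*a - 64) = 3 - (-64 - 70*a) = 3 + (64 + 70*a) = 67 + 70*a)
-4333/v(-24, 4) - 3976/3624 = -4333/(67 + 70*(-24)) - 3976/3624 = -4333/(67 - 1680) - 3976*1/3624 = -4333/(-1613) - 497/453 = -4333*(-1/1613) - 497/453 = 4333/1613 - 497/453 = 1161188/730689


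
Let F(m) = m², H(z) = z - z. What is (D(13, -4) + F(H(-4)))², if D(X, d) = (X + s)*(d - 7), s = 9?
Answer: 58564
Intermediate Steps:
D(X, d) = (-7 + d)*(9 + X) (D(X, d) = (X + 9)*(d - 7) = (9 + X)*(-7 + d) = (-7 + d)*(9 + X))
H(z) = 0
(D(13, -4) + F(H(-4)))² = ((-63 - 7*13 + 9*(-4) + 13*(-4)) + 0²)² = ((-63 - 91 - 36 - 52) + 0)² = (-242 + 0)² = (-242)² = 58564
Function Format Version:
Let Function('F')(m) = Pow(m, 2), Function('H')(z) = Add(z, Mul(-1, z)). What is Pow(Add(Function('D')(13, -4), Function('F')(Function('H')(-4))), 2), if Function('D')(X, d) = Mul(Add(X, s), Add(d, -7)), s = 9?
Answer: 58564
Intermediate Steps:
Function('D')(X, d) = Mul(Add(-7, d), Add(9, X)) (Function('D')(X, d) = Mul(Add(X, 9), Add(d, -7)) = Mul(Add(9, X), Add(-7, d)) = Mul(Add(-7, d), Add(9, X)))
Function('H')(z) = 0
Pow(Add(Function('D')(13, -4), Function('F')(Function('H')(-4))), 2) = Pow(Add(Add(-63, Mul(-7, 13), Mul(9, -4), Mul(13, -4)), Pow(0, 2)), 2) = Pow(Add(Add(-63, -91, -36, -52), 0), 2) = Pow(Add(-242, 0), 2) = Pow(-242, 2) = 58564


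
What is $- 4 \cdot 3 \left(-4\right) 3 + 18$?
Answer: $162$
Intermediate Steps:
$- 4 \cdot 3 \left(-4\right) 3 + 18 = - 4 \left(\left(-12\right) 3\right) + 18 = \left(-4\right) \left(-36\right) + 18 = 144 + 18 = 162$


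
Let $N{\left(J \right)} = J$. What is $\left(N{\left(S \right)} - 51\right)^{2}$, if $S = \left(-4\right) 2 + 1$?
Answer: $3364$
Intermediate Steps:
$S = -7$ ($S = -8 + 1 = -7$)
$\left(N{\left(S \right)} - 51\right)^{2} = \left(-7 - 51\right)^{2} = \left(-58\right)^{2} = 3364$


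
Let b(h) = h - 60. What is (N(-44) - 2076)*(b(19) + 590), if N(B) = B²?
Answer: -76860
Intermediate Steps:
b(h) = -60 + h
(N(-44) - 2076)*(b(19) + 590) = ((-44)² - 2076)*((-60 + 19) + 590) = (1936 - 2076)*(-41 + 590) = -140*549 = -76860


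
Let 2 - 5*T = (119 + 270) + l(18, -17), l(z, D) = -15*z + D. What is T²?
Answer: 400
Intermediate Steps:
l(z, D) = D - 15*z
T = -20 (T = ⅖ - ((119 + 270) + (-17 - 15*18))/5 = ⅖ - (389 + (-17 - 270))/5 = ⅖ - (389 - 287)/5 = ⅖ - ⅕*102 = ⅖ - 102/5 = -20)
T² = (-20)² = 400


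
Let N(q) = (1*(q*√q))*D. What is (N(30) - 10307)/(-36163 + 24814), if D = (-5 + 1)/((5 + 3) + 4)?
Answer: 10307/11349 + 10*√30/11349 ≈ 0.91301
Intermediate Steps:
D = -⅓ (D = -4/(8 + 4) = -4/12 = -4*1/12 = -⅓ ≈ -0.33333)
N(q) = -q^(3/2)/3 (N(q) = (1*(q*√q))*(-⅓) = (1*q^(3/2))*(-⅓) = q^(3/2)*(-⅓) = -q^(3/2)/3)
(N(30) - 10307)/(-36163 + 24814) = (-10*√30 - 10307)/(-36163 + 24814) = (-10*√30 - 10307)/(-11349) = (-10*√30 - 10307)*(-1/11349) = (-10307 - 10*√30)*(-1/11349) = 10307/11349 + 10*√30/11349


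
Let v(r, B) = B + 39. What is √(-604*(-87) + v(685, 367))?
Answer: √52954 ≈ 230.12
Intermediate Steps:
v(r, B) = 39 + B
√(-604*(-87) + v(685, 367)) = √(-604*(-87) + (39 + 367)) = √(52548 + 406) = √52954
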